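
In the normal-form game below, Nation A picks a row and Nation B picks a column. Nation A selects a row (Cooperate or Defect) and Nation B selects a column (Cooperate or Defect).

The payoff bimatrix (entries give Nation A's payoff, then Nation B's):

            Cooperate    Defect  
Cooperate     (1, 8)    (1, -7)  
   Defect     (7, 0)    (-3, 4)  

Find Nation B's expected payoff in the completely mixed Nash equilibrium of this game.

32/19

First find p, the probability Nation A plays Cooperate, from Nation B's indifference between Cooperate and Defect: 8p = −7p + 4(1−p), giving p = 4/19.
Since Nation B is indifferent in equilibrium, Nation B's expected payoff equals the payoff from either column against (4/19, 15/19). Using Cooperate: 8(4/19) = 32/19.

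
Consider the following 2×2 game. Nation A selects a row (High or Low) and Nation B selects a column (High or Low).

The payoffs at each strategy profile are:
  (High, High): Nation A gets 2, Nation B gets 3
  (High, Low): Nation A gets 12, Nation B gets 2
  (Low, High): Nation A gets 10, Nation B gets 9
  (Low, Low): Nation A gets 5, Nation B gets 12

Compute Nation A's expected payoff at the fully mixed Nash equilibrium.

22/3

First find y, the probability Nation B plays High, from Nation A's indifference between High and Low: 2y + 12(1−y) = 10y + 5(1−y), giving y = 7/15.
Since Nation A is indifferent in equilibrium, Nation A's expected payoff equals the payoff from either row against (7/15, 8/15). Using High: 2(7/15) + 12(8/15) = 22/3.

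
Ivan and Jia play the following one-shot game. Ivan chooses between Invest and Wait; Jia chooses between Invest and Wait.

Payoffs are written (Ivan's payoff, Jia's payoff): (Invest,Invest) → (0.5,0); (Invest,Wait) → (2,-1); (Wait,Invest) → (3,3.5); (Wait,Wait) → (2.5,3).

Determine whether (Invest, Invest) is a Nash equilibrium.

At (Invest, Invest), Ivan earns 0.5; switching to Wait would give 3, so Ivan would deviate.
Jia earns 0; switching to Wait would give -1, so Jia has no profitable deviation.
Since at least one player can profitably deviate, this is not a Nash equilibrium.

No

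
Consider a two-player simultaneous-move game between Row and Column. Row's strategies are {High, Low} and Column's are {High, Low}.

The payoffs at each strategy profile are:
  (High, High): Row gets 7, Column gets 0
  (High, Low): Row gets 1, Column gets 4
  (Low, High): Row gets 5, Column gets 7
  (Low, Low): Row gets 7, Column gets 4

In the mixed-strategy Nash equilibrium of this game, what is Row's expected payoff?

First find q, the probability Column plays High, from Row's indifference between High and Low: 7q + (1−q) = 5q + 7(1−q), giving q = 3/4.
Since Row is indifferent in equilibrium, Row's expected payoff equals the payoff from either row against (3/4, 1/4). Using High: 7(3/4) + (1/4) = 11/2.

11/2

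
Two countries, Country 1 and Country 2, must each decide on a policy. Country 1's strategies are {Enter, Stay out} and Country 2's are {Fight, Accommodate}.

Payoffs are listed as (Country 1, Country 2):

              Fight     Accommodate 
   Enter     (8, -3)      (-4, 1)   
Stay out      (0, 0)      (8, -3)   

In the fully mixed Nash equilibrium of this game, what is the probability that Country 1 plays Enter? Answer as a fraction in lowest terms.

3/7

Let x be the probability that Country 1 plays Enter. In a completely mixed equilibrium, Country 2 must be indifferent between Fight and Accommodate.
Country 2's expected payoff from Fight is −3x; from Accommodate it is x − 3(1−x).
Setting these equal: −3x = 4x − 3, so x = 3/7.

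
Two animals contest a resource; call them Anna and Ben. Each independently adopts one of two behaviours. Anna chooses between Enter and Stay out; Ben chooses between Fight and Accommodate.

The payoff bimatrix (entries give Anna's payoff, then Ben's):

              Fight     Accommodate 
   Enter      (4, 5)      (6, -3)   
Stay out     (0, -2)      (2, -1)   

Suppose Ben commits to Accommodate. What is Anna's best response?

Against Accommodate, Anna earns 6 from Enter and 2 from Stay out.
So Enter is the best response.

Enter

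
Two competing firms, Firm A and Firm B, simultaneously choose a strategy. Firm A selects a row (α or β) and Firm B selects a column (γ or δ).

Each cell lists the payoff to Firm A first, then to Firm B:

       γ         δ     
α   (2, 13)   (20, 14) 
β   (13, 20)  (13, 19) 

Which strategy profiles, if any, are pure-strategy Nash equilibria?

(α, γ): Firm A prefers β (13 > 2); Firm B prefers δ (14 > 13) — not an equilibrium.
(α, δ): Firm A gets 20 ≥ 13 from β, and Firm B gets 14 ≥ 13 from γ — Nash equilibrium.
(β, γ): Firm A gets 13 ≥ 2 from α, and Firm B gets 20 ≥ 19 from δ — Nash equilibrium.
(β, δ): Firm A prefers α (20 > 13); Firm B prefers γ (20 > 19) — not an equilibrium.

(α, δ) and (β, γ)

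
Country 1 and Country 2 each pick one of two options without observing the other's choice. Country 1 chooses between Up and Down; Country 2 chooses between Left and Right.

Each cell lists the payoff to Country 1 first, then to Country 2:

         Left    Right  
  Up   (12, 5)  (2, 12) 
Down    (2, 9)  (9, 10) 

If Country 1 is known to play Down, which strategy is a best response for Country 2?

Right

Against Down, Country 2 earns 9 from Left and 10 from Right.
So Right is the best response.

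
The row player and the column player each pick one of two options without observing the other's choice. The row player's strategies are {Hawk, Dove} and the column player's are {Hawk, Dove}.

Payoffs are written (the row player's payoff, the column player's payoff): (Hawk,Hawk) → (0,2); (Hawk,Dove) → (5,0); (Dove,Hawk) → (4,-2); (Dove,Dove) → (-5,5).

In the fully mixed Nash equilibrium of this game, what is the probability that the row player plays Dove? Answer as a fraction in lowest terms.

2/9

Let p be the probability that the row player plays Hawk. In a completely mixed equilibrium, the column player must be indifferent between Hawk and Dove.
The column player's expected payoff from Hawk is 2p − 2(1−p); from Dove it is 5(1−p).
Setting these equal: 4p − 2 = −5p + 5, so p = 7/9.
Therefore the row player plays Dove with probability 1 − 7/9 = 2/9.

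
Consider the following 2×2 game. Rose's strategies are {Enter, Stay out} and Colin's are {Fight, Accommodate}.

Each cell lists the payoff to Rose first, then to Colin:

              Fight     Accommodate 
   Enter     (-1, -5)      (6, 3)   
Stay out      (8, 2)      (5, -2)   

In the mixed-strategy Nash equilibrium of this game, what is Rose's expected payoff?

53/10

First find y, the probability Colin plays Fight, from Rose's indifference between Enter and Stay out: −y + 6(1−y) = 8y + 5(1−y), giving y = 1/10.
Since Rose is indifferent in equilibrium, Rose's expected payoff equals the payoff from either row against (1/10, 9/10). Using Enter: −(1/10) + 6(9/10) = 53/10.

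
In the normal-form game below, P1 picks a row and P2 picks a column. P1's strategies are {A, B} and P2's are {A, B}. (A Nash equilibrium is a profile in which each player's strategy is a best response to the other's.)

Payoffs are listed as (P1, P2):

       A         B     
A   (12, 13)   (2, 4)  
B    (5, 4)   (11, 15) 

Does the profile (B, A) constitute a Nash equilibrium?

No

At (B, A), P1 earns 5; switching to A would give 12, so P1 would deviate.
P2 earns 4; switching to B would give 15, so P2 would deviate.
Since at least one player can profitably deviate, this is not a Nash equilibrium.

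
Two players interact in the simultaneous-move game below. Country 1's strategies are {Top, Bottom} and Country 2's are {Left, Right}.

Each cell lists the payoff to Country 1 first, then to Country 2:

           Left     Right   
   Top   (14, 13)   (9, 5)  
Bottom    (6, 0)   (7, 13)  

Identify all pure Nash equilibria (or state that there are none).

(Top, Left): Country 1 gets 14 ≥ 6 from Bottom, and Country 2 gets 13 ≥ 5 from Right — Nash equilibrium.
(Top, Right): Country 2 prefers Left (13 > 5) — not an equilibrium.
(Bottom, Left): Country 1 prefers Top (14 > 6); Country 2 prefers Right (13 > 0) — not an equilibrium.
(Bottom, Right): Country 1 prefers Top (9 > 7) — not an equilibrium.

(Top, Left)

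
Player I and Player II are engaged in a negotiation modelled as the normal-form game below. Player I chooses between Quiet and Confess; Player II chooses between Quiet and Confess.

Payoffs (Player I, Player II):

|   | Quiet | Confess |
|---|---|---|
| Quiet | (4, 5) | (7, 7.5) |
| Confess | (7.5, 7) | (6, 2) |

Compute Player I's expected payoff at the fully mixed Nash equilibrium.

19/3

First find y, the probability Player II plays Quiet, from Player I's indifference between Quiet and Confess: 4y + 7(1−y) = 7.5y + 6(1−y), giving y = 2/9.
Since Player I is indifferent in equilibrium, Player I's expected payoff equals the payoff from either row against (2/9, 7/9). Using Quiet: 4(2/9) + 7(7/9) = 19/3.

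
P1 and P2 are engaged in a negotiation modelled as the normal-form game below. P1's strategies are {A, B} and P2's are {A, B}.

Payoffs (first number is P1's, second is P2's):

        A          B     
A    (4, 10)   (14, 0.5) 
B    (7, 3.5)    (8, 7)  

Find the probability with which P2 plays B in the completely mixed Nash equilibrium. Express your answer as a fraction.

1/3

Let c be the probability that P2 plays A. In a completely mixed equilibrium, P1 must be indifferent between A and B.
P1's expected payoff from A is 4c + 14(1−c); from B it is 7c + 8(1−c).
Setting these equal: −10c + 14 = −c + 8, so c = 2/3.
Therefore P2 plays B with probability 1 − 2/3 = 1/3.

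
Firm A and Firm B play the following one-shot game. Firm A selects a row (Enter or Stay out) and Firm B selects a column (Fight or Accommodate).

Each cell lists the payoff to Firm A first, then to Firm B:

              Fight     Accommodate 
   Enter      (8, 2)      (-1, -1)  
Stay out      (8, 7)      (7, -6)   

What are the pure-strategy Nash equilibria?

(Enter, Fight): Firm A gets 8 ≥ 8 from Stay out, and Firm B gets 2 ≥ -1 from Accommodate — Nash equilibrium.
(Enter, Accommodate): Firm A prefers Stay out (7 > -1); Firm B prefers Fight (2 > -1) — not an equilibrium.
(Stay out, Fight): Firm A gets 8 ≥ 8 from Enter, and Firm B gets 7 ≥ -6 from Accommodate — Nash equilibrium.
(Stay out, Accommodate): Firm B prefers Fight (7 > -6) — not an equilibrium.

(Enter, Fight) and (Stay out, Fight)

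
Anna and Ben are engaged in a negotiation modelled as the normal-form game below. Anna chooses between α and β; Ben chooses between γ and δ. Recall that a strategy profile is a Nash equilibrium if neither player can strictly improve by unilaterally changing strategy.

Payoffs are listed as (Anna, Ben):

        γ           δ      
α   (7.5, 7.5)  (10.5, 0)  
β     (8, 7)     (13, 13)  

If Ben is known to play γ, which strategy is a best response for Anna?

Against γ, Anna earns 7.5 from α and 8 from β.
So β is the best response.

β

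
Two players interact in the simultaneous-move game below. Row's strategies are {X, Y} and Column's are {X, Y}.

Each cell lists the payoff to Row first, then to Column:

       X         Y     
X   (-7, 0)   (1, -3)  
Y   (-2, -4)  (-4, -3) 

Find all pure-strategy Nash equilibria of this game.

none

(X, X): Row prefers Y (-2 > -7) — not an equilibrium.
(X, Y): Column prefers X (0 > -3) — not an equilibrium.
(Y, X): Column prefers Y (-3 > -4) — not an equilibrium.
(Y, Y): Row prefers X (1 > -4) — not an equilibrium.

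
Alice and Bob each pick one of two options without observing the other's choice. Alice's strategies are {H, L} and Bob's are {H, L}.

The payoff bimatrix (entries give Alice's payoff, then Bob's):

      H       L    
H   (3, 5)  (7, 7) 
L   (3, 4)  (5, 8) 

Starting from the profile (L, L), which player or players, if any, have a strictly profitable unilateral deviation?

Alice at (L, L) earns 5; deviating to H yields 7 — a strict improvement.
Bob earns 8; deviating to H yields 4 — not better.
Only Alice has a strictly profitable deviation.

Alice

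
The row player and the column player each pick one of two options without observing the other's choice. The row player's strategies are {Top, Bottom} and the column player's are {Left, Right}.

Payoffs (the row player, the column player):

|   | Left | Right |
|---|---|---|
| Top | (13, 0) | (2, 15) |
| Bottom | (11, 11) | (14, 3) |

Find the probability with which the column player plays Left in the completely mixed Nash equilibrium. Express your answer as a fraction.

Let q be the probability that the column player plays Left. In a completely mixed equilibrium, the row player must be indifferent between Top and Bottom.
The row player's expected payoff from Top is 13q + 2(1−q); from Bottom it is 11q + 14(1−q).
Setting these equal: 11q + 2 = −3q + 14, so q = 6/7.

6/7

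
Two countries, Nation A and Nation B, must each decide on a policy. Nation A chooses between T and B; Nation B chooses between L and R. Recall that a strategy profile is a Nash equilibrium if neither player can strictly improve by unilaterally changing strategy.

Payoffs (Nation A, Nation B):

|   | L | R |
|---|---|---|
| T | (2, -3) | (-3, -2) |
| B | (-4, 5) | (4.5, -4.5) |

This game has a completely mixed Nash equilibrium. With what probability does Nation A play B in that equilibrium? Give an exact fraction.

2/21

Let p be the probability that Nation A plays T. In a completely mixed equilibrium, Nation B must be indifferent between L and R.
Nation B's expected payoff from L is −3p + 5(1−p); from R it is −2p − 4.5(1−p).
Setting these equal: −8p + 5 = 2.5p − 4.5, so p = 19/21.
Therefore Nation A plays B with probability 1 − 19/21 = 2/21.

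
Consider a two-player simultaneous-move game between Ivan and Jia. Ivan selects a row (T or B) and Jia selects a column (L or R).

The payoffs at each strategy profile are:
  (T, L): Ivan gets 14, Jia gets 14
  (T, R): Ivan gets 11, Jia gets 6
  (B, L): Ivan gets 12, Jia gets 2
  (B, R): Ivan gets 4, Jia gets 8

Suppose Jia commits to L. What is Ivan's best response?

T

Against L, Ivan earns 14 from T and 12 from B.
So T is the best response.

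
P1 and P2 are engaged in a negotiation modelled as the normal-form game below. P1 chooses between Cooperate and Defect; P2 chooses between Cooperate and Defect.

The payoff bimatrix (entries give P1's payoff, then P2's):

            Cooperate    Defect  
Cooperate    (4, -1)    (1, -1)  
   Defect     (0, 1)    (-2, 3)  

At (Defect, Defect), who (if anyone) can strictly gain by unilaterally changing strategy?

P1 at (Defect, Defect) earns -2; deviating to Cooperate yields 1 — a strict improvement.
P2 earns 3; deviating to Cooperate yields 1 — not better.
Only P1 has a strictly profitable deviation.

P1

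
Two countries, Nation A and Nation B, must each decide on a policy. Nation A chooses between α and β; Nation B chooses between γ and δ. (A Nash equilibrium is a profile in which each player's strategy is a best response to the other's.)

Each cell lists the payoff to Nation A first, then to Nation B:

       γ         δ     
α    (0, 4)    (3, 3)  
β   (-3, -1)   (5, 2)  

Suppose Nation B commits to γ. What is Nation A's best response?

α

Against γ, Nation A earns 0 from α and -3 from β.
So α is the best response.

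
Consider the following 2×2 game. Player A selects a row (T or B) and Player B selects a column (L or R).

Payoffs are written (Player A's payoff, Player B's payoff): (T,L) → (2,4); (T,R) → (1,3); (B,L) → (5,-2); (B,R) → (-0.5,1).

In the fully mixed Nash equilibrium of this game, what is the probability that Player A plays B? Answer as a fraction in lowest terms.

Let x be the probability that Player A plays T. In a completely mixed equilibrium, Player B must be indifferent between L and R.
Player B's expected payoff from L is 4x − 2(1−x); from R it is 3x + (1−x).
Setting these equal: 6x − 2 = 2x + 1, so x = 3/4.
Therefore Player A plays B with probability 1 − 3/4 = 1/4.

1/4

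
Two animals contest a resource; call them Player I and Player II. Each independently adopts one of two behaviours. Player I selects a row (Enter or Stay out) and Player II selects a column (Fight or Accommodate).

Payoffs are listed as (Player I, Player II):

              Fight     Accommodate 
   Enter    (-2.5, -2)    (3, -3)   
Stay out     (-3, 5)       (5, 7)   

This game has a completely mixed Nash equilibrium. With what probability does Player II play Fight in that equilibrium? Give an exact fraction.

4/5

Let q be the probability that Player II plays Fight. In a completely mixed equilibrium, Player I must be indifferent between Enter and Stay out.
Player I's expected payoff from Enter is −2.5q + 3(1−q); from Stay out it is −3q + 5(1−q).
Setting these equal: −5.5q + 3 = −8q + 5, so q = 4/5.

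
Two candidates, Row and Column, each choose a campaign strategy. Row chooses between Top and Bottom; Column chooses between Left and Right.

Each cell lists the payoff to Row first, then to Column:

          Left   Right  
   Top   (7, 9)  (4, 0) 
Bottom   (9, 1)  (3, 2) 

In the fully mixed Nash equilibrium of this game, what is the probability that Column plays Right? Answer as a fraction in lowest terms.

2/3

Let c be the probability that Column plays Left. In a completely mixed equilibrium, Row must be indifferent between Top and Bottom.
Row's expected payoff from Top is 7c + 4(1−c); from Bottom it is 9c + 3(1−c).
Setting these equal: 3c + 4 = 6c + 3, so c = 1/3.
Therefore Column plays Right with probability 1 − 1/3 = 2/3.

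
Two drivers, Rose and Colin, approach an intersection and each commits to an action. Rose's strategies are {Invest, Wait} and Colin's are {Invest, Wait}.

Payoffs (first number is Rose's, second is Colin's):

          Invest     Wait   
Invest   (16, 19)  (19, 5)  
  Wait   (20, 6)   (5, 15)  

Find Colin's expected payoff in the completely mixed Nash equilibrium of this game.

255/23

First find p, the probability Rose plays Invest, from Colin's indifference between Invest and Wait: 19p + 6(1−p) = 5p + 15(1−p), giving p = 9/23.
Since Colin is indifferent in equilibrium, Colin's expected payoff equals the payoff from either column against (9/23, 14/23). Using Invest: 19(9/23) + 6(14/23) = 255/23.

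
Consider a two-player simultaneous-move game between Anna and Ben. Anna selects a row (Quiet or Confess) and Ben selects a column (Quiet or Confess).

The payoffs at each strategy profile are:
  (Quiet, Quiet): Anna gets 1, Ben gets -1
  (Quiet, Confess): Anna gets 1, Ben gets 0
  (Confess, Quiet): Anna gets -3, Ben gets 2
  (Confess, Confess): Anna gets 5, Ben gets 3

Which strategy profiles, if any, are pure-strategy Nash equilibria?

(Confess, Confess)

(Quiet, Quiet): Ben prefers Confess (0 > -1) — not an equilibrium.
(Quiet, Confess): Anna prefers Confess (5 > 1) — not an equilibrium.
(Confess, Quiet): Anna prefers Quiet (1 > -3); Ben prefers Confess (3 > 2) — not an equilibrium.
(Confess, Confess): Anna gets 5 ≥ 1 from Quiet, and Ben gets 3 ≥ 2 from Quiet — Nash equilibrium.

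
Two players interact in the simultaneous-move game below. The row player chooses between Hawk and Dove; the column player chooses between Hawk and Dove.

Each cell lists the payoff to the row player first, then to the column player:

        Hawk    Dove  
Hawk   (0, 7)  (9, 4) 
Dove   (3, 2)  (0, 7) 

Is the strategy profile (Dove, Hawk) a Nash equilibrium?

At (Dove, Hawk), the row player earns 3; switching to Hawk would give 0, so the row player has no profitable deviation.
The column player earns 2; switching to Dove would give 7, so the column player would deviate.
Since at least one player can profitably deviate, this is not a Nash equilibrium.

No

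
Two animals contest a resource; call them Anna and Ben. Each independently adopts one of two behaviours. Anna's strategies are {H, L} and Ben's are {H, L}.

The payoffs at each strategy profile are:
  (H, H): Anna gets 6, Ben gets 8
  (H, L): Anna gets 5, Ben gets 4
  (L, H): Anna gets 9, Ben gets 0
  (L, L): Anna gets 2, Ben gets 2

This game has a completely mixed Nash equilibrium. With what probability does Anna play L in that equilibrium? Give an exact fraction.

2/3

Let r be the probability that Anna plays H. In a completely mixed equilibrium, Ben must be indifferent between H and L.
Ben's expected payoff from H is 8r; from L it is 4r + 2(1−r).
Setting these equal: 8r = 2r + 2, so r = 1/3.
Therefore Anna plays L with probability 1 − 1/3 = 2/3.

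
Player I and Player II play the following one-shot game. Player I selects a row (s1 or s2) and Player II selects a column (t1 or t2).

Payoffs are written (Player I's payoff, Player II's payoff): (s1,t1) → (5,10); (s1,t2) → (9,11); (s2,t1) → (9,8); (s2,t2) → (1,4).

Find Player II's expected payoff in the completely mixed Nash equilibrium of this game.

First find x, the probability Player I plays s1, from Player II's indifference between t1 and t2: 10x + 8(1−x) = 11x + 4(1−x), giving x = 4/5.
Since Player II is indifferent in equilibrium, Player II's expected payoff equals the payoff from either column against (4/5, 1/5). Using t1: 10(4/5) + 8(1/5) = 48/5.

48/5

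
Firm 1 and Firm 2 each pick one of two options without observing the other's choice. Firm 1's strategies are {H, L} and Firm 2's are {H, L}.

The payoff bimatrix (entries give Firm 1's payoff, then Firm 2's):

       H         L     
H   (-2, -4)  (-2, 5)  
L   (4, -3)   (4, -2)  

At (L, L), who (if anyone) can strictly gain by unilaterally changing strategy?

Neither

Firm 1 at (L, L) earns 4; deviating to H yields -2 — not better.
Firm 2 earns -2; deviating to H yields -3 — not better.
Neither player can strictly improve; the profile is a Nash equilibrium.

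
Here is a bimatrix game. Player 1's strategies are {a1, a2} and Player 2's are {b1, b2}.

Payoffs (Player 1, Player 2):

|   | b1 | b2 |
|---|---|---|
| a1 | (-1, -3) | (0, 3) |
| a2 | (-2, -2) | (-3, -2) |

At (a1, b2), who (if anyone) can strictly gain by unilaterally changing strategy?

Neither

Player 1 at (a1, b2) earns 0; deviating to a2 yields -3 — not better.
Player 2 earns 3; deviating to b1 yields -3 — not better.
Neither player can strictly improve; the profile is a Nash equilibrium.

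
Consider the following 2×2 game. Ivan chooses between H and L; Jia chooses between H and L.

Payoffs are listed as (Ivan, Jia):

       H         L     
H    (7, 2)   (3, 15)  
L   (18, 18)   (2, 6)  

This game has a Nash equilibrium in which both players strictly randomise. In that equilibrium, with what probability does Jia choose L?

11/12

Let y be the probability that Jia plays H. In a completely mixed equilibrium, Ivan must be indifferent between H and L.
Ivan's expected payoff from H is 7y + 3(1−y); from L it is 18y + 2(1−y).
Setting these equal: 4y + 3 = 16y + 2, so y = 1/12.
Therefore Jia plays L with probability 1 − 1/12 = 11/12.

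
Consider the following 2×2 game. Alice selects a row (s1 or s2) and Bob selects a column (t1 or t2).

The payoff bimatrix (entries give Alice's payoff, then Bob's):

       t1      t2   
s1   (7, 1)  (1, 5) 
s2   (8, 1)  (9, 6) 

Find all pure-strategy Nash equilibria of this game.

(s2, t2)

(s1, t1): Alice prefers s2 (8 > 7); Bob prefers t2 (5 > 1) — not an equilibrium.
(s1, t2): Alice prefers s2 (9 > 1) — not an equilibrium.
(s2, t1): Bob prefers t2 (6 > 1) — not an equilibrium.
(s2, t2): Alice gets 9 ≥ 1 from s1, and Bob gets 6 ≥ 1 from t1 — Nash equilibrium.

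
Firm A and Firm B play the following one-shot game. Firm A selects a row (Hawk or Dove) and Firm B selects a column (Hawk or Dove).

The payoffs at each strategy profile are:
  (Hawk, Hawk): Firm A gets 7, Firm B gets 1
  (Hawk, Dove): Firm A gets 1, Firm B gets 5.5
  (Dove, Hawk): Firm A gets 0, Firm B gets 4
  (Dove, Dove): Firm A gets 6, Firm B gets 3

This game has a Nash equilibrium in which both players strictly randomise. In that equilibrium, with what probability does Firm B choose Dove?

7/12

Let c be the probability that Firm B plays Hawk. In a completely mixed equilibrium, Firm A must be indifferent between Hawk and Dove.
Firm A's expected payoff from Hawk is 7c + (1−c); from Dove it is 6(1−c).
Setting these equal: 6c + 1 = −6c + 6, so c = 5/12.
Therefore Firm B plays Dove with probability 1 − 5/12 = 7/12.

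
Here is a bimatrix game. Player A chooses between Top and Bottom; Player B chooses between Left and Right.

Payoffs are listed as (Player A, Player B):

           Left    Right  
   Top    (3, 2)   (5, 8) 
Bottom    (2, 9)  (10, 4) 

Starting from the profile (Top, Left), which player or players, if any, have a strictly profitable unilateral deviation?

Player A at (Top, Left) earns 3; deviating to Bottom yields 2 — not better.
Player B earns 2; deviating to Right yields 8 — a strict improvement.
Only Player B has a strictly profitable deviation.

Player B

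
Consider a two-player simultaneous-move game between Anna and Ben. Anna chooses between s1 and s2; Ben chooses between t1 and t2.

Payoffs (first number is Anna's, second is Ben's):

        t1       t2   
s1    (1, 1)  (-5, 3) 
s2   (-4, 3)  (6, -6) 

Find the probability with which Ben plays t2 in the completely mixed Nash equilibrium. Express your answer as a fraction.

5/16

Let c be the probability that Ben plays t1. In a completely mixed equilibrium, Anna must be indifferent between s1 and s2.
Anna's expected payoff from s1 is c − 5(1−c); from s2 it is −4c + 6(1−c).
Setting these equal: 6c − 5 = −10c + 6, so c = 11/16.
Therefore Ben plays t2 with probability 1 − 11/16 = 5/16.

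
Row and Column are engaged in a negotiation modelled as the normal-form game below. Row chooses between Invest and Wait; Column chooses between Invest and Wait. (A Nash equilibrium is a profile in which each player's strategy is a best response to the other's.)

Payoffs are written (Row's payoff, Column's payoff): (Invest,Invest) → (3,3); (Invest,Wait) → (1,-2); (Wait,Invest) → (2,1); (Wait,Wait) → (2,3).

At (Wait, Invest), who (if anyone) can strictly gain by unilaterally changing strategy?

Row at (Wait, Invest) earns 2; deviating to Invest yields 3 — a strict improvement.
Column earns 1; deviating to Wait yields 3 — a strict improvement.
Both Row and Column have strictly profitable deviations.

Both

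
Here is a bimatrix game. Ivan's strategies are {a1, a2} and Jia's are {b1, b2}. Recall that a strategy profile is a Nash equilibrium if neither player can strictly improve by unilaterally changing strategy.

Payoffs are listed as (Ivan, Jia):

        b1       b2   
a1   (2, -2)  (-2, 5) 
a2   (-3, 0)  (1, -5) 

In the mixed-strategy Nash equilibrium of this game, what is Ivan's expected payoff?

First find y, the probability Jia plays b1, from Ivan's indifference between a1 and a2: 2y − 2(1−y) = −3y + (1−y), giving y = 3/8.
Since Ivan is indifferent in equilibrium, Ivan's expected payoff equals the payoff from either row against (3/8, 5/8). Using a1: 2(3/8) − 2(5/8) = -1/2.

-1/2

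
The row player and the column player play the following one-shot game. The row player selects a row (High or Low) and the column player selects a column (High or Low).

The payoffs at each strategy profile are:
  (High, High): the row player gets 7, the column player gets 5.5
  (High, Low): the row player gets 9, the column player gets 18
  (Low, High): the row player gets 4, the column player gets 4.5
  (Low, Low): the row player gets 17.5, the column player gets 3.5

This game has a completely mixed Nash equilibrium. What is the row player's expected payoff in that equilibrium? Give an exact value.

173/23

First find y, the probability the column player plays High, from the row player's indifference between High and Low: 7y + 9(1−y) = 4y + 17.5(1−y), giving y = 17/23.
Since the row player is indifferent in equilibrium, the row player's expected payoff equals the payoff from either row against (17/23, 6/23). Using High: 7(17/23) + 9(6/23) = 173/23.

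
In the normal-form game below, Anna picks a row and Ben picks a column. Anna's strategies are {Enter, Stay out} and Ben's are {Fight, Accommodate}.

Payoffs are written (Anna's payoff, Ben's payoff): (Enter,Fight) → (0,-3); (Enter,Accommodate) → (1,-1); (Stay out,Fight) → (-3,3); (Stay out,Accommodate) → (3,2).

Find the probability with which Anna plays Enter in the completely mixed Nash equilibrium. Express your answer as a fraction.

Let x be the probability that Anna plays Enter. In a completely mixed equilibrium, Ben must be indifferent between Fight and Accommodate.
Ben's expected payoff from Fight is −3x + 3(1−x); from Accommodate it is −x + 2(1−x).
Setting these equal: −6x + 3 = −3x + 2, so x = 1/3.

1/3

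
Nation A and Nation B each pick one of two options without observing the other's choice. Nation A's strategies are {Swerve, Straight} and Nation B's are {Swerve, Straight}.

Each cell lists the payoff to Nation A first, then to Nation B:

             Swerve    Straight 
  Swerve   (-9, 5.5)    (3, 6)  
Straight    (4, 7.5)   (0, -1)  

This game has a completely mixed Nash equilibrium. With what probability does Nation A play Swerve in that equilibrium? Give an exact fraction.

Let r be the probability that Nation A plays Swerve. In a completely mixed equilibrium, Nation B must be indifferent between Swerve and Straight.
Nation B's expected payoff from Swerve is 5.5r + 7.5(1−r); from Straight it is 6r − (1−r).
Setting these equal: −2r + 7.5 = 7r − 1, so r = 17/18.

17/18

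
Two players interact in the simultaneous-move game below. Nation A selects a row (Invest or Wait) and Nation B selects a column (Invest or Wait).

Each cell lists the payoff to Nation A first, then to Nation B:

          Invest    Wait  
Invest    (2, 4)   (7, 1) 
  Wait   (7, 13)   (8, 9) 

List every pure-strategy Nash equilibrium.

(Invest, Invest): Nation A prefers Wait (7 > 2) — not an equilibrium.
(Invest, Wait): Nation A prefers Wait (8 > 7); Nation B prefers Invest (4 > 1) — not an equilibrium.
(Wait, Invest): Nation A gets 7 ≥ 2 from Invest, and Nation B gets 13 ≥ 9 from Wait — Nash equilibrium.
(Wait, Wait): Nation B prefers Invest (13 > 9) — not an equilibrium.

(Wait, Invest)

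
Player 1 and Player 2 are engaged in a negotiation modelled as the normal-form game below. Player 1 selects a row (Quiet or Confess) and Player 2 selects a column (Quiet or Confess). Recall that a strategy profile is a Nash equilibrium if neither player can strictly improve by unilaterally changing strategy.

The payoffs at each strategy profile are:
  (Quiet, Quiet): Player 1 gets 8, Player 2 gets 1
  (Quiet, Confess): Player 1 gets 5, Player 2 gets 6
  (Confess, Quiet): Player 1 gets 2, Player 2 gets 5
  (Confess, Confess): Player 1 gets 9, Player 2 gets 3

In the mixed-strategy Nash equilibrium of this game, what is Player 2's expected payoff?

First find p, the probability Player 1 plays Quiet, from Player 2's indifference between Quiet and Confess: p + 5(1−p) = 6p + 3(1−p), giving p = 2/7.
Since Player 2 is indifferent in equilibrium, Player 2's expected payoff equals the payoff from either column against (2/7, 5/7). Using Quiet: (2/7) + 5(5/7) = 27/7.

27/7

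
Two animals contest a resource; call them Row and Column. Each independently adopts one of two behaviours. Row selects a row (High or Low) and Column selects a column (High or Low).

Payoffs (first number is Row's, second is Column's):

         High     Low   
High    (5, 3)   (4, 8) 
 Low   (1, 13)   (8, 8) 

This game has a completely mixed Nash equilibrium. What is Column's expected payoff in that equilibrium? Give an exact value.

First find p, the probability Row plays High, from Column's indifference between High and Low: 3p + 13(1−p) = 8p + 8(1−p), giving p = 1/2.
Since Column is indifferent in equilibrium, Column's expected payoff equals the payoff from either column against (1/2, 1/2). Using High: 3(1/2) + 13(1/2) = 8.

8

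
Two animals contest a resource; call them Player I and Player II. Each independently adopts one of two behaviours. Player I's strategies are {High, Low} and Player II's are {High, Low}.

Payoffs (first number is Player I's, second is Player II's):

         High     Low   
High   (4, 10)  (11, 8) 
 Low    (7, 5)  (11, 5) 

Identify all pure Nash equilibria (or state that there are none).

(Low, High) and (Low, Low)

(High, High): Player I prefers Low (7 > 4) — not an equilibrium.
(High, Low): Player II prefers High (10 > 8) — not an equilibrium.
(Low, High): Player I gets 7 ≥ 4 from High, and Player II gets 5 ≥ 5 from Low — Nash equilibrium.
(Low, Low): Player I gets 11 ≥ 11 from High, and Player II gets 5 ≥ 5 from High — Nash equilibrium.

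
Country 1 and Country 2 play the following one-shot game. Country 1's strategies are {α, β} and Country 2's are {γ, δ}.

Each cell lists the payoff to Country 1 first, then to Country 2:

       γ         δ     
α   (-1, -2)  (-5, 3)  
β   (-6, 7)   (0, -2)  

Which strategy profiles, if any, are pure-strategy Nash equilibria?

(α, γ): Country 2 prefers δ (3 > -2) — not an equilibrium.
(α, δ): Country 1 prefers β (0 > -5) — not an equilibrium.
(β, γ): Country 1 prefers α (-1 > -6) — not an equilibrium.
(β, δ): Country 2 prefers γ (7 > -2) — not an equilibrium.

none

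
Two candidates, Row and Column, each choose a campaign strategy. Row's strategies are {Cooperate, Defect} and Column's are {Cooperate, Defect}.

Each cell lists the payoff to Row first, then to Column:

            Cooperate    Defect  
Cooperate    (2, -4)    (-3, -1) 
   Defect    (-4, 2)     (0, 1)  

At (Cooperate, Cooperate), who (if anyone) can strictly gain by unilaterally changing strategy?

Row at (Cooperate, Cooperate) earns 2; deviating to Defect yields -4 — not better.
Column earns -4; deviating to Defect yields -1 — a strict improvement.
Only Column has a strictly profitable deviation.

Column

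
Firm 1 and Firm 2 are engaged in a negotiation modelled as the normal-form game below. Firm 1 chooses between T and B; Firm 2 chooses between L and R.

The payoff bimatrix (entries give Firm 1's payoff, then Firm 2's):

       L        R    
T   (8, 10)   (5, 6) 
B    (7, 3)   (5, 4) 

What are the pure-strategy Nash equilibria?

(T, L) and (B, R)

(T, L): Firm 1 gets 8 ≥ 7 from B, and Firm 2 gets 10 ≥ 6 from R — Nash equilibrium.
(T, R): Firm 2 prefers L (10 > 6) — not an equilibrium.
(B, L): Firm 1 prefers T (8 > 7); Firm 2 prefers R (4 > 3) — not an equilibrium.
(B, R): Firm 1 gets 5 ≥ 5 from T, and Firm 2 gets 4 ≥ 3 from L — Nash equilibrium.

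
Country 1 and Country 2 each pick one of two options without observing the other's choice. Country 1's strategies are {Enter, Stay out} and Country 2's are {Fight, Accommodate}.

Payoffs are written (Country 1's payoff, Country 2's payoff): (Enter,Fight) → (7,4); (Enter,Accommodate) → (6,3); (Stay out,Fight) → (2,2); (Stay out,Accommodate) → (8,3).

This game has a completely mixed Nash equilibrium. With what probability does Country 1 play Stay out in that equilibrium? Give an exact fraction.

Let p be the probability that Country 1 plays Enter. In a completely mixed equilibrium, Country 2 must be indifferent between Fight and Accommodate.
Country 2's expected payoff from Fight is 4p + 2(1−p); from Accommodate it is 3p + 3(1−p).
Setting these equal: 2p + 2 = 3, so p = 1/2.
Therefore Country 1 plays Stay out with probability 1 − 1/2 = 1/2.

1/2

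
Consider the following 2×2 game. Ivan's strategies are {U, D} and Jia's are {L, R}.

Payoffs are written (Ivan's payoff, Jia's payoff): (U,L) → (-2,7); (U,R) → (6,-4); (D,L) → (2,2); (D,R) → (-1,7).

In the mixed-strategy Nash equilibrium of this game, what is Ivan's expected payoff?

10/11

First find q, the probability Jia plays L, from Ivan's indifference between U and D: −2q + 6(1−q) = 2q − (1−q), giving q = 7/11.
Since Ivan is indifferent in equilibrium, Ivan's expected payoff equals the payoff from either row against (7/11, 4/11). Using U: −2(7/11) + 6(4/11) = 10/11.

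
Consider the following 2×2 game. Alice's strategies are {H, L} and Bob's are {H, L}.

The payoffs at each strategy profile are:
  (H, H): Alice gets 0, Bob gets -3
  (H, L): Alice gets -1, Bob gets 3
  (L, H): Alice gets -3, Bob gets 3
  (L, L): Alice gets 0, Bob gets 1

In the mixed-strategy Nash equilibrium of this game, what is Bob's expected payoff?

First find x, the probability Alice plays H, from Bob's indifference between H and L: −3x + 3(1−x) = 3x + (1−x), giving x = 1/4.
Since Bob is indifferent in equilibrium, Bob's expected payoff equals the payoff from either column against (1/4, 3/4). Using H: −3(1/4) + 3(3/4) = 3/2.

3/2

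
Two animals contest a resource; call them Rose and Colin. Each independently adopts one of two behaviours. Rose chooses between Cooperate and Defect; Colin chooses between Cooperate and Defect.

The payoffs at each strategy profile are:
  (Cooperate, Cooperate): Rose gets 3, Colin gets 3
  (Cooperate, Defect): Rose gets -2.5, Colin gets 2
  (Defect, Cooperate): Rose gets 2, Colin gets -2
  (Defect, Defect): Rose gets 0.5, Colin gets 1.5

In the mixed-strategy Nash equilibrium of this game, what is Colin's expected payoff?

17/9

First find x, the probability Rose plays Cooperate, from Colin's indifference between Cooperate and Defect: 3x − 2(1−x) = 2x + 1.5(1−x), giving x = 7/9.
Since Colin is indifferent in equilibrium, Colin's expected payoff equals the payoff from either column against (7/9, 2/9). Using Cooperate: 3(7/9) − 2(2/9) = 17/9.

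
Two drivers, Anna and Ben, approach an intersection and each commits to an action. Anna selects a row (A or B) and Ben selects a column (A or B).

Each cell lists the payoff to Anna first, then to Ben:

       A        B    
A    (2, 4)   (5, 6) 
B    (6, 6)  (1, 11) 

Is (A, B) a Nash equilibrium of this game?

Yes

At (A, B), Anna earns 5; switching to B would give 1, so Anna has no profitable deviation.
Ben earns 6; switching to A would give 4, so Ben has no profitable deviation.
Neither player can gain by a unilateral deviation, so this profile is a Nash equilibrium.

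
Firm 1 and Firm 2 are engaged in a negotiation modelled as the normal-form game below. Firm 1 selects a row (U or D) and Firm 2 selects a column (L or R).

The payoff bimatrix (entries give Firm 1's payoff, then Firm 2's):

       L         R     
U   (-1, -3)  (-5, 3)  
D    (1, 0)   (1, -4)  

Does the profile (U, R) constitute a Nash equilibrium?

At (U, R), Firm 1 earns -5; switching to D would give 1, so Firm 1 would deviate.
Firm 2 earns 3; switching to L would give -3, so Firm 2 has no profitable deviation.
Since at least one player can profitably deviate, this is not a Nash equilibrium.

No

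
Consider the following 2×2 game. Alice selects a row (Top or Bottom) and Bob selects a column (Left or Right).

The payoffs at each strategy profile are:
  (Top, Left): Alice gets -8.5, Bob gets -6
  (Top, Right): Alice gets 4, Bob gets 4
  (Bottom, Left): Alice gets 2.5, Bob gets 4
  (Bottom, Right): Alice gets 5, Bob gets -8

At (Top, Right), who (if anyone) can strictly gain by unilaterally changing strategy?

Alice at (Top, Right) earns 4; deviating to Bottom yields 5 — a strict improvement.
Bob earns 4; deviating to Left yields -6 — not better.
Only Alice has a strictly profitable deviation.

Alice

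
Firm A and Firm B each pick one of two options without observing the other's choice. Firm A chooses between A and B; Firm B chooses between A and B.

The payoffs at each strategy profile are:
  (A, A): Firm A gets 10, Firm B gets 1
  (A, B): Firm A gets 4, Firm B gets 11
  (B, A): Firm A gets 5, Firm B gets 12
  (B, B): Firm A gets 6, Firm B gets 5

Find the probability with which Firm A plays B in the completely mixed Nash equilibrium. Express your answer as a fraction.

Let p be the probability that Firm A plays A. In a completely mixed equilibrium, Firm B must be indifferent between A and B.
Firm B's expected payoff from A is p + 12(1−p); from B it is 11p + 5(1−p).
Setting these equal: −11p + 12 = 6p + 5, so p = 7/17.
Therefore Firm A plays B with probability 1 − 7/17 = 10/17.

10/17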